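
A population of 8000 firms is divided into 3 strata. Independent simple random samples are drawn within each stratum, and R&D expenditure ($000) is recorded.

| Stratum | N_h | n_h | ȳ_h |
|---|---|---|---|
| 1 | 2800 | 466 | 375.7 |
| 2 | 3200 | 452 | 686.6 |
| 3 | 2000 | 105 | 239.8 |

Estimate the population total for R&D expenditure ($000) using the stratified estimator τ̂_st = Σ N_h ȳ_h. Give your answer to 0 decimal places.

τ̂_st ≈ 3728680

τ̂_st = Σ N_h ȳ_h = 2800·375.7 + 3200·686.6 + 2000·239.8 = 3728680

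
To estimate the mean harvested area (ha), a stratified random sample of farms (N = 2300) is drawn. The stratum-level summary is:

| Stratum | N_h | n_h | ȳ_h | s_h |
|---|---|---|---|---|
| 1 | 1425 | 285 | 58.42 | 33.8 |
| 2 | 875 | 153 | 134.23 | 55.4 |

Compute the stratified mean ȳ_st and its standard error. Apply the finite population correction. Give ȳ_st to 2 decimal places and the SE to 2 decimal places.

ȳ_st ≈ 87.26, SE ≈ 1.90

ȳ_st = Σ W_h ȳ_h = (1425·58.42 + 875·134.23)/2300 = 87.26076
V̂(ȳ_st) = Σ W_h² (1 − n_h/N_h) s_h²/n_h, with W_h = N_h/N and N = 2300:
  stratum 1: (1425/2300)²·(1 − 285/1425)·33.8²/285 = 1.23098
  stratum 2: (875/2300)²·(1 − 153/875)·55.4²/153 = 2.39562
V̂(ȳ_st) = 3.6266
SE(ȳ_st) = √3.6266 = 1.90436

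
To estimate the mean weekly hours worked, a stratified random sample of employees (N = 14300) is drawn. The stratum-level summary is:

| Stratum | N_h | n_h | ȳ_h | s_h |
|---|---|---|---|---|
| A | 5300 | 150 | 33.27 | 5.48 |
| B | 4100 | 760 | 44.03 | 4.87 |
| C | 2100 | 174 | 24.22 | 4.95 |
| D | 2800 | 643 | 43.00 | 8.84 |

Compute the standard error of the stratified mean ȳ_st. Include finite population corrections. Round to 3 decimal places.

SE(ȳ_st) ≈ 0.188

V̂(ȳ_st) = Σ W_h² (1 − n_h/N_h) s_h²/n_h, with W_h = N_h/N and N = 14300:
  stratum A: (5300/14300)²·(1 − 150/5300)·5.48²/150 = 0.0267227
  stratum B: (4100/14300)²·(1 − 760/4100)·4.87²/760 = 0.00208979
  stratum C: (2100/14300)²·(1 − 174/2100)·4.95²/174 = 0.00278525
  stratum D: (2800/14300)²·(1 − 643/2800)·8.84²/643 = 0.00358946
V̂(ȳ_st) = 0.0351872
SE(ȳ_st) = √0.0351872 = 0.187583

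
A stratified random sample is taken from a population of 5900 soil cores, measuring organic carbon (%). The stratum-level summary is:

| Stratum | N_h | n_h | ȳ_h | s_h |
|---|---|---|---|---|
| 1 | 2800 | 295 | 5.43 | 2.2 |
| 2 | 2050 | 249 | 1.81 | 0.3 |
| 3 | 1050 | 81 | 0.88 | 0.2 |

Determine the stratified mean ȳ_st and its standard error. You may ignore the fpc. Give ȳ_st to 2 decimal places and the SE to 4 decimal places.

ȳ_st ≈ 3.36, SE ≈ 0.0613

ȳ_st = Σ W_h ȳ_h = (2800·5.43 + 2050·1.81 + 1050·0.88)/5900 = 3.36246
V̂(ȳ_st) = Σ W_h² s_h²/n_h, with W_h = N_h/N and N = 5900:
  stratum 1: (2800/5900)²·2.2²/295 = 0.00369518
  stratum 2: (2050/5900)²·0.3²/249 = 4.36362e-05
  stratum 3: (1050/5900)²·0.2²/81 = 1.56405e-05
V̂(ȳ_st) = 0.00375445
SE(ȳ_st) = √0.00375445 = 0.0612736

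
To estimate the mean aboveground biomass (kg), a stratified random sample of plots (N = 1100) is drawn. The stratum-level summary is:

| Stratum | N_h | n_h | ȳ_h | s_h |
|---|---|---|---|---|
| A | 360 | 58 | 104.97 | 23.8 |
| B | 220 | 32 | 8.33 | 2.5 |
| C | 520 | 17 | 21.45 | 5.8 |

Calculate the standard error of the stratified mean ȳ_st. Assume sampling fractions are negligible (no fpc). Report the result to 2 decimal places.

SE(ȳ_st) ≈ 1.22

V̂(ȳ_st) = Σ W_h² s_h²/n_h, with W_h = N_h/N and N = 1100:
  stratum A: (360/1100)²·23.8²/58 = 1.04603
  stratum B: (220/1100)²·2.5²/32 = 0.0078125
  stratum C: (520/1100)²·5.8²/17 = 0.44221
V̂(ȳ_st) = 1.49606
SE(ȳ_st) = √1.49606 = 1.22313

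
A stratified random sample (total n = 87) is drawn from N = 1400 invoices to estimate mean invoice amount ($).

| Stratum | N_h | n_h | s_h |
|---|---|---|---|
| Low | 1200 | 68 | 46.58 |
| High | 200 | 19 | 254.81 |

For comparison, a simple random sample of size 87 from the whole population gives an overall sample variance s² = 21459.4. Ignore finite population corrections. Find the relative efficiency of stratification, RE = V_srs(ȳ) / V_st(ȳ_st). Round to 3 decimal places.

V̂(ȳ_st) = Σ W_h² s_h²/n_h, with W_h = N_h/N and N = 1400:
  stratum Low: (1200/1400)²·46.58²/68 = 23.4421
  stratum High: (200/1400)²·254.81²/19 = 69.7402
V_st = 93.1823
V_srs = s²/n = 21459.4/87 = 246.66
Relative efficiency = V_srs / V_st = 246.66/93.1823 = 2.6471

RE ≈ 2.647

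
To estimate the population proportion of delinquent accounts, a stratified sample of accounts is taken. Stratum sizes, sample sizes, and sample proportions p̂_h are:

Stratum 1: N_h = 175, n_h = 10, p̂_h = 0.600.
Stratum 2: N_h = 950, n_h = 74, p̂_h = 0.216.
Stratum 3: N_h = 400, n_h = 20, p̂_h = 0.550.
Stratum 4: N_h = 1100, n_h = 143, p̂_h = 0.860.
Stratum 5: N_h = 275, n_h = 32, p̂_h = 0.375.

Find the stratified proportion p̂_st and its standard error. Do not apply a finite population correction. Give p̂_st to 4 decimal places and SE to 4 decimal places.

p̂_st ≈ 0.5446, SE ≈ 0.0280

N = 2900; stratum weights W_h = N_h/N.
p̂_st = Σ W_h p̂_h = (175·0.600 + 950·0.216 + 400·0.550 + 1100·0.860 + 275·0.375)/2900 = 0.54459
V̂(p̂_st) = Σ W_h² p̂_h(1−p̂_h)/(n_h−1):
  stratum 1: (175/2900)²·0.600·0.400/9 = 9.71066e-05
  stratum 2: (950/2900)²·0.216·0.784/73 = 0.000248942
  stratum 3: (400/2900)²·0.550·0.450/19 = 0.000247825
  stratum 4: (1100/2900)²·0.860·0.140/142 = 0.000121991
  stratum 5: (275/2900)²·0.375·0.625/31 = 6.79859e-05
V̂(p̂_st) = 0.000783851; SE = √V̂ = 0.0279973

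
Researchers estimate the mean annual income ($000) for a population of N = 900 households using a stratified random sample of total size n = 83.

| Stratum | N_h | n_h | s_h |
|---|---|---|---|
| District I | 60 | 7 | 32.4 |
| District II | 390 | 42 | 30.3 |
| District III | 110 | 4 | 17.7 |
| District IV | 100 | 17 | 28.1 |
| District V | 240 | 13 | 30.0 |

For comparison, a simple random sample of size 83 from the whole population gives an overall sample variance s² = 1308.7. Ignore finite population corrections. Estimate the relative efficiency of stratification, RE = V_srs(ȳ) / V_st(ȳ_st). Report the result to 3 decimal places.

V̂(ȳ_st) = Σ W_h² s_h²/n_h, with W_h = N_h/N and N = 900:
  stratum District I: (60/900)²·32.4²/7 = 0.666514
  stratum District II: (390/900)²·30.3²/42 = 4.10469
  stratum District III: (110/900)²·17.7²/4 = 1.17
  stratum District IV: (100/900)²·28.1²/17 = 0.573428
  stratum District V: (240/900)²·30.0²/13 = 4.92308
V_st = 11.4377
V_srs = s²/n = 1308.7/83 = 15.7675
Relative efficiency = V_srs / V_st = 15.7675/11.4377 = 1.3786

RE ≈ 1.379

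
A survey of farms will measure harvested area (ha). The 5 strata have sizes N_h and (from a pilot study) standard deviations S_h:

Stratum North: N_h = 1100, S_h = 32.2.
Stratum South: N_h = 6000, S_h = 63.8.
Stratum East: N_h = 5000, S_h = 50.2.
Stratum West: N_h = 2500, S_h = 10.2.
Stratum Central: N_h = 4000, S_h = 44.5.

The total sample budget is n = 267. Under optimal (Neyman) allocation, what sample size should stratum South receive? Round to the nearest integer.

117

Neyman allocation: n_h = n · N_h S_h / Σ N_i S_i, with n = 267.
  stratum North: N_h·S_h = 1100·32.2 = 35420.00
  stratum South: N_h·S_h = 6000·63.8 = 382800.00
  stratum East: N_h·S_h = 5000·50.2 = 251000.00
  stratum West: N_h·S_h = 2500·10.2 = 25500.00
  stratum Central: N_h·S_h = 4000·44.5 = 178000.00
Σ N_h S_h = 872720.00
n for stratum South = 267·382800.00/872720.00 = 117.114 → 117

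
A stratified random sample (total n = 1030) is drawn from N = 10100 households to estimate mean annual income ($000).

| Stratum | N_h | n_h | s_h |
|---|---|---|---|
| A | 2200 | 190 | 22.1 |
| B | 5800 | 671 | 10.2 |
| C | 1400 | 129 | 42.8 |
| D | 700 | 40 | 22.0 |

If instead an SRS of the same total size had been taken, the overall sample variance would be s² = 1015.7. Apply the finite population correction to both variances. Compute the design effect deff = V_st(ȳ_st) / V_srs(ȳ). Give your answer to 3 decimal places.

V̂(ȳ_st) = Σ W_h² (1 − n_h/N_h) s_h²/n_h, with W_h = N_h/N and N = 10100:
  stratum A: (2200/10100)²·(1 − 190/2200)·22.1²/190 = 0.111431
  stratum B: (5800/10100)²·(1 − 671/5800)·10.2²/671 = 0.0452164
  stratum C: (1400/10100)²·(1 − 129/1400)·42.8²/129 = 0.247702
  stratum D: (700/10100)²·(1 − 40/700)·22.0²/40 = 0.0548005
V_st = 0.45915
V_srs = (1 − 1030/10100)·1015.7/1030 = 0.885552
deff = V_st / V_srs = 0.45915/0.885552 = 0.5185

deff ≈ 0.518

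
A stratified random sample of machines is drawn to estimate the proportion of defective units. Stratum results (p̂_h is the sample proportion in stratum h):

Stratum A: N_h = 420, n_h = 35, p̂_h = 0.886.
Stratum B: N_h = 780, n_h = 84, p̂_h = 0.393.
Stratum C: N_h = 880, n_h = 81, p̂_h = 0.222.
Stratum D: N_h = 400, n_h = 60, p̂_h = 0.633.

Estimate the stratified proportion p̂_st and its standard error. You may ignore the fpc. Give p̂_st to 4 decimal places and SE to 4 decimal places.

p̂_st ≈ 0.4545, SE ≈ 0.0273

N = 2480; stratum weights W_h = N_h/N.
p̂_st = Σ W_h p̂_h = (420·0.886 + 780·0.393 + 880·0.222 + 400·0.633)/2480 = 0.45452
V̂(p̂_st) = Σ W_h² p̂_h(1−p̂_h)/(n_h−1):
  stratum A: (420/2480)²·0.886·0.114/34 = 8.5203e-05
  stratum B: (780/2480)²·0.393·0.607/83 = 0.000284308
  stratum C: (880/2480)²·0.222·0.778/80 = 0.000271834
  stratum D: (400/2480)²·0.633·0.367/59 = 0.000102432
V̂(p̂_st) = 0.000743777; SE = √V̂ = 0.0272723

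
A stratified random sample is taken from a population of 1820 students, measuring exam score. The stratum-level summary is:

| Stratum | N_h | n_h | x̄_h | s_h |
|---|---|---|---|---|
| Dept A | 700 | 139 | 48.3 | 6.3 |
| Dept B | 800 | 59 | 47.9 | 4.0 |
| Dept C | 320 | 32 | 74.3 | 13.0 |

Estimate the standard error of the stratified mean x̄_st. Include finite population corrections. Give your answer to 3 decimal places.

SE(x̄_st) ≈ 0.479

V̂(x̄_st) = Σ W_h² (1 − n_h/N_h) s_h²/n_h, with W_h = N_h/N and N = 1820:
  stratum Dept A: (700/1820)²·(1 − 139/700)·6.3²/139 = 0.033852
  stratum Dept B: (800/1820)²·(1 − 59/800)·4.0²/59 = 0.0485326
  stratum Dept C: (320/1820)²·(1 − 32/320)·13.0²/32 = 0.146939
V̂(x̄_st) = 0.229323
SE(x̄_st) = √0.229323 = 0.478877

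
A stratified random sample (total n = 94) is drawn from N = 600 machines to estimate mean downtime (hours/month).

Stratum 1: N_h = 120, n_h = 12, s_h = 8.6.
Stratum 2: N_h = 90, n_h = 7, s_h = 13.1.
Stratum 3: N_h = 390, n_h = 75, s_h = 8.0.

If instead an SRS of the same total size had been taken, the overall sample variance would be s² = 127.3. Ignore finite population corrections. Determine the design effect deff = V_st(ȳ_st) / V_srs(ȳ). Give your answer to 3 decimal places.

V̂(ȳ_st) = Σ W_h² s_h²/n_h, with W_h = N_h/N and N = 600:
  stratum 1: (120/600)²·8.6²/12 = 0.246533
  stratum 2: (90/600)²·13.1²/7 = 0.551604
  stratum 3: (390/600)²·8.0²/75 = 0.360533
V_st = 1.15867
V_srs = s²/n = 127.3/94 = 1.35426
deff = V_st / V_srs = 1.15867/1.35426 = 0.8556

deff ≈ 0.856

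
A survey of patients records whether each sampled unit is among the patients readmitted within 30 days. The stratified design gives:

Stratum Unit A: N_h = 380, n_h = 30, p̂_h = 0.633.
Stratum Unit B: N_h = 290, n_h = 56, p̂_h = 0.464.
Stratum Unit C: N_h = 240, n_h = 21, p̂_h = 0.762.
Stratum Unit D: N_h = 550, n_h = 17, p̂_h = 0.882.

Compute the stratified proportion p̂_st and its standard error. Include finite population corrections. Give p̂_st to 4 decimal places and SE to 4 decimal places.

p̂_st ≈ 0.7144, SE ≈ 0.0420

N = 1460; stratum weights W_h = N_h/N.
p̂_st = Σ W_h p̂_h = (380·0.633 + 290·0.464 + 240·0.762 + 550·0.882)/1460 = 0.71444
V̂(p̂_st) = Σ W_h² (1 − n_h/N_h) p̂_h(1−p̂_h)/(n_h−1):
  stratum Unit A: (380/1460)²·(1 − 30/380)·0.633·0.367/29 = 0.000499825
  stratum Unit B: (290/1460)²·(1 − 56/290)·0.464·0.536/55 = 0.000143955
  stratum Unit C: (240/1460)²·(1 − 21/240)·0.762·0.238/20 = 0.00022359
  stratum Unit D: (550/1460)²·(1 − 17/550)·0.882·0.118/16 = 0.000894571
V̂(p̂_st) = 0.00176194; SE = √V̂ = 0.0419755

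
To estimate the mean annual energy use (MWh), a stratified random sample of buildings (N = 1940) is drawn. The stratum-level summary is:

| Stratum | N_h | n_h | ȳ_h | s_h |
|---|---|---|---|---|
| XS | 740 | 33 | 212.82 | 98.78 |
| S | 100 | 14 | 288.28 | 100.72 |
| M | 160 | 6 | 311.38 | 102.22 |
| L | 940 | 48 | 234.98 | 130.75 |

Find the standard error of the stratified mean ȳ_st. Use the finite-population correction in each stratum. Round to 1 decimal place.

V̂(ȳ_st) = Σ W_h² (1 − n_h/N_h) s_h²/n_h, with W_h = N_h/N and N = 1940:
  stratum XS: (740/1940)²·(1 − 33/740)·98.78²/33 = 41.1028
  stratum S: (100/1940)²·(1 − 14/100)·100.72²/14 = 1.65576
  stratum M: (160/1940)²·(1 − 6/160)·102.22²/6 = 11.4014
  stratum L: (940/1940)²·(1 − 48/940)·130.75²/48 = 79.3472
V̂(ȳ_st) = 133.507
SE(ȳ_st) = √133.507 = 11.5545

SE(ȳ_st) ≈ 11.6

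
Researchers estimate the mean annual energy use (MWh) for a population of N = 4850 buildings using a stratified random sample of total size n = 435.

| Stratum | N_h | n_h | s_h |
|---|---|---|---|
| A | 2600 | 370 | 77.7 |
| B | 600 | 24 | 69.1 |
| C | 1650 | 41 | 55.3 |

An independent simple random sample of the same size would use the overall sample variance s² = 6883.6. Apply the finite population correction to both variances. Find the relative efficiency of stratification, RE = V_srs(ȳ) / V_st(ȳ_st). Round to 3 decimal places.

V̂(ȳ_st) = Σ W_h² (1 − n_h/N_h) s_h²/n_h, with W_h = N_h/N and N = 4850:
  stratum A: (2600/4850)²·(1 − 370/2600)·77.7²/370 = 4.02193
  stratum B: (600/4850)²·(1 − 24/600)·69.1²/24 = 2.92304
  stratum C: (1650/4850)²·(1 − 41/1650)·55.3²/41 = 8.41827
V_st = 15.3632
V_srs = (1 − 435/4850)·6883.6/435 = 14.4051
Relative efficiency = V_srs / V_st = 14.4051/15.3632 = 0.9376

RE ≈ 0.938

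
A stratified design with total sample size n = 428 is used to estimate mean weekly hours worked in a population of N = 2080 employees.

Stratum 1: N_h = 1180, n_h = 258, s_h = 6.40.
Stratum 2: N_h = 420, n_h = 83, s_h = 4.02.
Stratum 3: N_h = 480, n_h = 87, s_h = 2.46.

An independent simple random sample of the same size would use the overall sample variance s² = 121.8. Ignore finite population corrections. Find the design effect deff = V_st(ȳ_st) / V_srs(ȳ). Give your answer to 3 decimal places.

V̂(ȳ_st) = Σ W_h² s_h²/n_h, with W_h = N_h/N and N = 2080:
  stratum 1: (1180/2080)²·6.40²/258 = 0.0510949
  stratum 2: (420/2080)²·4.02²/83 = 0.00793864
  stratum 3: (480/2080)²·2.46²/87 = 0.00370431
V_st = 0.0627378
V_srs = s²/n = 121.8/428 = 0.284579
deff = V_st / V_srs = 0.0627378/0.284579 = 0.2205

deff ≈ 0.220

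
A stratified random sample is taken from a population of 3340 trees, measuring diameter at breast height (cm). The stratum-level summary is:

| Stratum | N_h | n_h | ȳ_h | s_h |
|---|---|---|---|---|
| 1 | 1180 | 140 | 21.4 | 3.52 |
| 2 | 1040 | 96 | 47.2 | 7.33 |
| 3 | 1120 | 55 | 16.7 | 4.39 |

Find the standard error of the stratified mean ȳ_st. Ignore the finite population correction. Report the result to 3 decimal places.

SE(ȳ_st) ≈ 0.324

V̂(ȳ_st) = Σ W_h² s_h²/n_h, with W_h = N_h/N and N = 3340:
  stratum 1: (1180/3340)²·3.52²/140 = 0.0110466
  stratum 2: (1040/3340)²·7.33²/96 = 0.0542638
  stratum 3: (1120/3340)²·4.39²/55 = 0.0394012
V̂(ȳ_st) = 0.104712
SE(ȳ_st) = √0.104712 = 0.323592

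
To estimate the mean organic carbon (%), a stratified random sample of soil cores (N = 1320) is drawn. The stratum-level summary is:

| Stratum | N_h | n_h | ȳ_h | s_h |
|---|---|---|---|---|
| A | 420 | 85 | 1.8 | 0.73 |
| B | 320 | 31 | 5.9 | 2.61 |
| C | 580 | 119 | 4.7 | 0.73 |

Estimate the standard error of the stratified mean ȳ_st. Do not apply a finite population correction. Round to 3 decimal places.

SE(ȳ_st) ≈ 0.120

V̂(ȳ_st) = Σ W_h² s_h²/n_h, with W_h = N_h/N and N = 1320:
  stratum A: (420/1320)²·0.73²/85 = 0.000634713
  stratum B: (320/1320)²·2.61²/31 = 0.0129143
  stratum C: (580/1320)²·0.73²/119 = 0.000864583
V̂(ȳ_st) = 0.0144136
SE(ȳ_st) = √0.0144136 = 0.120057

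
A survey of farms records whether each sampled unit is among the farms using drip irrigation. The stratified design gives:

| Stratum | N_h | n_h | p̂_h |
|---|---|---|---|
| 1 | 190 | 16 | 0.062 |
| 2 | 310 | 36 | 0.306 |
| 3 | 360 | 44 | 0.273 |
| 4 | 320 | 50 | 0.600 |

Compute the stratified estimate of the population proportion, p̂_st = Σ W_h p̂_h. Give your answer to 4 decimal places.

N = 1180; stratum weights W_h = N_h/N.
p̂_st = Σ W_h p̂_h = (190·0.062 + 310·0.306 + 360·0.273 + 320·0.600)/1180 = 0.33637

p̂_st ≈ 0.3364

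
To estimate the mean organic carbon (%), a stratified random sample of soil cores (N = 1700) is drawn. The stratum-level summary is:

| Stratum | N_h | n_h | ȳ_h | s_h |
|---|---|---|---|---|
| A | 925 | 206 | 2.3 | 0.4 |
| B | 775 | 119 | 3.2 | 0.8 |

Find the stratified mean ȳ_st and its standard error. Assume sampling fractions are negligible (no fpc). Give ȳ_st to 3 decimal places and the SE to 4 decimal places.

ȳ_st ≈ 2.710, SE ≈ 0.0367

ȳ_st = Σ W_h ȳ_h = (925·2.3 + 775·3.2)/1700 = 2.71029
V̂(ȳ_st) = Σ W_h² s_h²/n_h, with W_h = N_h/N and N = 1700:
  stratum A: (925/1700)²·0.4²/206 = 0.000229953
  stratum B: (775/1700)²·0.8²/119 = 0.00111773
V̂(ȳ_st) = 0.00134769
SE(ȳ_st) = √0.00134769 = 0.0367109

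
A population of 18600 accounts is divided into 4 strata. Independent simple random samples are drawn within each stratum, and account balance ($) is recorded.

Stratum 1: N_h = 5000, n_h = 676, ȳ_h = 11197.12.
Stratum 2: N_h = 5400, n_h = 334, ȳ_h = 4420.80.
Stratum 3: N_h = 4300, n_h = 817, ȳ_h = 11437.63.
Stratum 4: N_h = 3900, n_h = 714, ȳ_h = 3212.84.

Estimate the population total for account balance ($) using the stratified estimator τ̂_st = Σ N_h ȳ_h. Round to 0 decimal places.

τ̂_st ≈ 141569805

τ̂_st = Σ N_h ȳ_h = 5000·11197.12 + 5400·4420.80 + 4300·11437.63 + 3900·3212.84 = 141569805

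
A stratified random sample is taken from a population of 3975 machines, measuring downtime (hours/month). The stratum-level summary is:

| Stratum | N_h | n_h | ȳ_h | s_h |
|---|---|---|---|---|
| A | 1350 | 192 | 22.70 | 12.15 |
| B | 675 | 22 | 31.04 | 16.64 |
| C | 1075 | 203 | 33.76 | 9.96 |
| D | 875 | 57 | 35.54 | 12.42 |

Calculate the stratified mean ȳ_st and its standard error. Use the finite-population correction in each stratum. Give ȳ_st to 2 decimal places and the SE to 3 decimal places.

ȳ_st ≈ 29.93, SE ≈ 0.761

ȳ_st = Σ W_h ȳ_h = (1350·22.70 + 675·31.04 + 1075·33.76 + 875·35.54)/3975 = 29.93371
V̂(ȳ_st) = Σ W_h² (1 − n_h/N_h) s_h²/n_h, with W_h = N_h/N and N = 3975:
  stratum A: (1350/3975)²·(1 − 192/1350)·12.15²/192 = 0.076071
  stratum B: (675/3975)²·(1 − 22/675)·16.64²/22 = 0.351097
  stratum C: (1075/3975)²·(1 − 203/1075)·9.96²/203 = 0.0289917
  stratum D: (875/3975)²·(1 − 57/875)·12.42²/57 = 0.12259
V̂(ȳ_st) = 0.578749
SE(ȳ_st) = √0.578749 = 0.760756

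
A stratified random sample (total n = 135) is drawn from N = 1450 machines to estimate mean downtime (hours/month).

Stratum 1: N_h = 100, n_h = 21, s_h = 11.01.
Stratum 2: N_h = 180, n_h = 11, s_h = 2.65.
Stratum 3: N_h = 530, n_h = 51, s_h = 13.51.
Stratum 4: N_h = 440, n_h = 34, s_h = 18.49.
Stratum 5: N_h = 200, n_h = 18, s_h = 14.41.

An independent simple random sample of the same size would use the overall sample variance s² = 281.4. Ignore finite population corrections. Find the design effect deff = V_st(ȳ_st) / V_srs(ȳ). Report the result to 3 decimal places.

deff ≈ 0.797

V̂(ȳ_st) = Σ W_h² s_h²/n_h, with W_h = N_h/N and N = 1450:
  stratum 1: (100/1450)²·11.01²/21 = 0.0274549
  stratum 2: (180/1450)²·2.65²/11 = 0.00983803
  stratum 3: (530/1450)²·13.51²/51 = 0.478141
  stratum 4: (440/1450)²·18.49²/34 = 0.9259
  stratum 5: (200/1450)²·14.41²/18 = 0.219472
V_st = 1.66081
V_srs = s²/n = 281.4/135 = 2.08444
deff = V_st / V_srs = 1.66081/2.08444 = 0.7968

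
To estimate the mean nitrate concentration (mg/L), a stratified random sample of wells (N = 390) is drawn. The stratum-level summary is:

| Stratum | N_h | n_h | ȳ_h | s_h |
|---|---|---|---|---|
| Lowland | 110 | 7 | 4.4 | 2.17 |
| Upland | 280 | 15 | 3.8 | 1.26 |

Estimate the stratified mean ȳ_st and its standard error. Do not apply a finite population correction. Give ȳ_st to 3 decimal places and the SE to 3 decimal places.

ȳ_st = Σ W_h ȳ_h = (110·4.4 + 280·3.8)/390 = 3.96923
V̂(ȳ_st) = Σ W_h² s_h²/n_h, with W_h = N_h/N and N = 390:
  stratum Lowland: (110/390)²·2.17²/7 = 0.0535153
  stratum Upland: (280/390)²·1.26²/15 = 0.0545553
V̂(ȳ_st) = 0.108071
SE(ȳ_st) = √0.108071 = 0.328741

ȳ_st ≈ 3.969, SE ≈ 0.329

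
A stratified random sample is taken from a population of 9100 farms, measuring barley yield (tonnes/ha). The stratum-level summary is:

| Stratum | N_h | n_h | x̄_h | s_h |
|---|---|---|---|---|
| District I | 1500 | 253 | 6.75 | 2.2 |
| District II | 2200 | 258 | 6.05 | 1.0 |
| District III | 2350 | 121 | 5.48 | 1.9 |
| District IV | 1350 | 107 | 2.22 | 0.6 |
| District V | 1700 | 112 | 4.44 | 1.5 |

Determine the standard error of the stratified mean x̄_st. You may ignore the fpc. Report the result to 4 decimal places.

V̂(x̄_st) = Σ W_h² s_h²/n_h, with W_h = N_h/N and N = 9100:
  stratum District I: (1500/9100)²·2.2²/253 = 0.000519786
  stratum District II: (2200/9100)²·1.0²/258 = 0.000226539
  stratum District III: (2350/9100)²·1.9²/121 = 0.00198964
  stratum District IV: (1350/9100)²·0.6²/107 = 7.40463e-05
  stratum District V: (1700/9100)²·1.5²/112 = 0.000701099
V̂(x̄_st) = 0.00351111
SE(x̄_st) = √0.00351111 = 0.0592546

SE(x̄_st) ≈ 0.0593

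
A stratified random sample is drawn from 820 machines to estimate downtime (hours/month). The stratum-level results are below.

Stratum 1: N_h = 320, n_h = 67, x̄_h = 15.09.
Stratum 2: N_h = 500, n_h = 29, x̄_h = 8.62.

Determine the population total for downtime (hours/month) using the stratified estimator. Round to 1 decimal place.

τ̂_st ≈ 9138.8

τ̂_st = Σ N_h x̄_h = 320·15.09 + 500·8.62 = 9138.8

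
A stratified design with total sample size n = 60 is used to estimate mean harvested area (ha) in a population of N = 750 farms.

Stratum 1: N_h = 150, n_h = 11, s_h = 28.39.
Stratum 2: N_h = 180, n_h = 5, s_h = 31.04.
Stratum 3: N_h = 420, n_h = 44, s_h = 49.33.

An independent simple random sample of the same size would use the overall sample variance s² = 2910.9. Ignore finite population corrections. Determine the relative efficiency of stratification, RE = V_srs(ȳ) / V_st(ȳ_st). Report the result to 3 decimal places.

V̂(ȳ_st) = Σ W_h² s_h²/n_h, with W_h = N_h/N and N = 750:
  stratum 1: (150/750)²·28.39²/11 = 2.93088
  stratum 2: (180/750)²·31.04²/5 = 11.0993
  stratum 3: (420/750)²·49.33²/44 = 17.3439
V_st = 31.374
V_srs = s²/n = 2910.9/60 = 48.515
Relative efficiency = V_srs / V_st = 48.515/31.374 = 1.5463

RE ≈ 1.546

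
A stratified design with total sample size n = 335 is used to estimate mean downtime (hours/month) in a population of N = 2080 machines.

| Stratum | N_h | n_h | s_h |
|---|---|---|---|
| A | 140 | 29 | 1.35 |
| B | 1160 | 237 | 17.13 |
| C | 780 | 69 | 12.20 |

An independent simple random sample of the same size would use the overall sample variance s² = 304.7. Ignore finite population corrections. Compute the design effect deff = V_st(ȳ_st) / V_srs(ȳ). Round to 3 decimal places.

deff ≈ 0.757

V̂(ȳ_st) = Σ W_h² s_h²/n_h, with W_h = N_h/N and N = 2080:
  stratum A: (140/2080)²·1.35²/29 = 0.000284708
  stratum B: (1160/2080)²·17.13²/237 = 0.385084
  stratum C: (780/2080)²·12.20²/69 = 0.303342
V_st = 0.688711
V_srs = s²/n = 304.7/335 = 0.909552
deff = V_st / V_srs = 0.688711/0.909552 = 0.7572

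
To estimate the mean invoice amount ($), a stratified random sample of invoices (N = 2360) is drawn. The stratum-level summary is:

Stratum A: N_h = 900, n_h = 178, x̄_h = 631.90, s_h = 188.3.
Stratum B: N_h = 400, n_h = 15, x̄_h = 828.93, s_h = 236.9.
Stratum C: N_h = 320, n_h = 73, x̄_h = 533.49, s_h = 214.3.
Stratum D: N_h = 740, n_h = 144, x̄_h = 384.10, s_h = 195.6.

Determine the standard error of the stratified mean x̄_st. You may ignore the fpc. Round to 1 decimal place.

V̂(x̄_st) = Σ W_h² s_h²/n_h, with W_h = N_h/N and N = 2360:
  stratum A: (900/2360)²·188.3²/178 = 28.9695
  stratum B: (400/2360)²·236.9²/15 = 107.482
  stratum C: (320/2360)²·214.3²/73 = 11.5664
  stratum D: (740/2360)²·195.6²/144 = 26.1225
V̂(x̄_st) = 174.14
SE(x̄_st) = √174.14 = 13.1962

SE(x̄_st) ≈ 13.2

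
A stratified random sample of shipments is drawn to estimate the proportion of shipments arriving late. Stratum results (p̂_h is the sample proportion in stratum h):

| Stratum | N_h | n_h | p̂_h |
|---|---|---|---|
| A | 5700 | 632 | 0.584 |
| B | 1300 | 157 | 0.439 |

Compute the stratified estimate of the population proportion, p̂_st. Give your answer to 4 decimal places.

N = 7000; stratum weights W_h = N_h/N.
p̂_st = Σ W_h p̂_h = (5700·0.584 + 1300·0.439)/7000 = 0.55707

p̂_st ≈ 0.5571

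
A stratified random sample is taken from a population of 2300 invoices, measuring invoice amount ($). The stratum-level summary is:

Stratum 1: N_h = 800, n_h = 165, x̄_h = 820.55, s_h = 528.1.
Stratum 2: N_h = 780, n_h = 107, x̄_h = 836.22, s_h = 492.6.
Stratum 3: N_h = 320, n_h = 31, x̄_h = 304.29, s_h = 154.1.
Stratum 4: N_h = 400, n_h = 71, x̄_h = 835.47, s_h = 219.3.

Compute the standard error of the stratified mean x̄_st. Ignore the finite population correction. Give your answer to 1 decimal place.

SE(x̄_st) ≈ 22.4

V̂(x̄_st) = Σ W_h² s_h²/n_h, with W_h = N_h/N and N = 2300:
  stratum 1: (800/2300)²·528.1²/165 = 204.49
  stratum 2: (780/2300)²·492.6²/107 = 260.819
  stratum 3: (320/2300)²·154.1²/31 = 14.8282
  stratum 4: (400/2300)²·219.3²/71 = 20.4872
V̂(x̄_st) = 500.624
SE(x̄_st) = √500.624 = 22.3746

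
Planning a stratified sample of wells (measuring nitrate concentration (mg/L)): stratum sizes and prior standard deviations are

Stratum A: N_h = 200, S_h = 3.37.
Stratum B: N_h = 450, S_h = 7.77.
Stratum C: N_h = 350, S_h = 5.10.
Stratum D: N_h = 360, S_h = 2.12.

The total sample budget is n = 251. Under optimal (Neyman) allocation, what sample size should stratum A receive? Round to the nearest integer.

Neyman allocation: n_h = n · N_h S_h / Σ N_i S_i, with n = 251.
  stratum A: N_h·S_h = 200·3.37 = 674.00
  stratum B: N_h·S_h = 450·7.77 = 3496.50
  stratum C: N_h·S_h = 350·5.10 = 1785.00
  stratum D: N_h·S_h = 360·2.12 = 763.20
Σ N_h S_h = 6718.70
n for stratum A = 251·674.00/6718.70 = 25.180 → 25

25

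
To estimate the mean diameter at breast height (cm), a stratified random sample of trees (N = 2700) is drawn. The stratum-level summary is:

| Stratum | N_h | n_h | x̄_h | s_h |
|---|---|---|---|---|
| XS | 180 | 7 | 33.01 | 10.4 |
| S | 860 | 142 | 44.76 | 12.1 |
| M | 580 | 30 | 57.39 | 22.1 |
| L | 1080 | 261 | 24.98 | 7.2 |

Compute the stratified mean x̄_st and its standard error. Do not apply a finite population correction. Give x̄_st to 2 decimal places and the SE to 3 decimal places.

x̄_st ≈ 38.78, SE ≈ 0.978

x̄_st = Σ W_h x̄_h = (180·33.01 + 860·44.76 + 580·57.39 + 1080·24.98)/2700 = 38.77778
V̂(x̄_st) = Σ W_h² s_h²/n_h, with W_h = N_h/N and N = 2700:
  stratum XS: (180/2700)²·10.4²/7 = 0.068673
  stratum S: (860/2700)²·12.1²/142 = 0.104605
  stratum M: (580/2700)²·22.1²/30 = 0.751263
  stratum L: (1080/2700)²·7.2²/261 = 0.0317793
V̂(x̄_st) = 0.95632
SE(x̄_st) = √0.95632 = 0.977916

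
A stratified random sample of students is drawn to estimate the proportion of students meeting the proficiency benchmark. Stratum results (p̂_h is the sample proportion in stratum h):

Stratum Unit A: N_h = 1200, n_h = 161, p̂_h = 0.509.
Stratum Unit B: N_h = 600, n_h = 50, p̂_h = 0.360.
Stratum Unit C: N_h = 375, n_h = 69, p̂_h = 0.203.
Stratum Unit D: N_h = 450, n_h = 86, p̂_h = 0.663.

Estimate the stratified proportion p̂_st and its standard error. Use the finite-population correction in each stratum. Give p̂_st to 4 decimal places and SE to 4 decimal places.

N = 2625; stratum weights W_h = N_h/N.
p̂_st = Σ W_h p̂_h = (1200·0.509 + 600·0.360 + 375·0.203 + 450·0.663)/2625 = 0.45763
V̂(p̂_st) = Σ W_h² (1 − n_h/N_h) p̂_h(1−p̂_h)/(n_h−1):
  stratum Unit A: (1200/2625)²·(1 − 161/1200)·0.509·0.491/160 = 0.000282629
  stratum Unit B: (600/2625)²·(1 − 50/600)·0.360·0.640/49 = 0.000225186
  stratum Unit C: (375/2625)²·(1 − 69/375)·0.203·0.797/68 = 3.96223e-05
  stratum Unit D: (450/2625)²·(1 − 86/450)·0.663·0.337/85 = 6.24856e-05
V̂(p̂_st) = 0.000609924; SE = √V̂ = 0.0246966

p̂_st ≈ 0.4576, SE ≈ 0.0247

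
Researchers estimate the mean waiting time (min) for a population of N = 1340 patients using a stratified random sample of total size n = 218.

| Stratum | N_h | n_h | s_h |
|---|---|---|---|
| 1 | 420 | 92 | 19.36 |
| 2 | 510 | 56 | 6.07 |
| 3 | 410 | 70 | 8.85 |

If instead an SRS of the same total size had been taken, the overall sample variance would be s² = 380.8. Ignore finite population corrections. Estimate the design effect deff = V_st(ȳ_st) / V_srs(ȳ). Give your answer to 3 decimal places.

deff ≈ 0.344

V̂(ȳ_st) = Σ W_h² s_h²/n_h, with W_h = N_h/N and N = 1340:
  stratum 1: (420/1340)²·19.36²/92 = 0.400232
  stratum 2: (510/1340)²·6.07²/56 = 0.095306
  stratum 3: (410/1340)²·8.85²/70 = 0.104748
V_st = 0.600286
V_srs = s²/n = 380.8/218 = 1.74679
deff = V_st / V_srs = 0.600286/1.74679 = 0.3437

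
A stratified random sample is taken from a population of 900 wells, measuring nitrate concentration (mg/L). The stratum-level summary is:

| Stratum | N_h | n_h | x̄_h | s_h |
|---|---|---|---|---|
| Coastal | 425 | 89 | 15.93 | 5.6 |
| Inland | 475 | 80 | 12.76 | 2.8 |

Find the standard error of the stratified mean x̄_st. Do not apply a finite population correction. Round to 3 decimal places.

SE(x̄_st) ≈ 0.325

V̂(x̄_st) = Σ W_h² s_h²/n_h, with W_h = N_h/N and N = 900:
  stratum Coastal: (425/900)²·5.6²/89 = 0.078574
  stratum Inland: (475/900)²·2.8²/80 = 0.0272978
V̂(x̄_st) = 0.105872
SE(x̄_st) = √0.105872 = 0.32538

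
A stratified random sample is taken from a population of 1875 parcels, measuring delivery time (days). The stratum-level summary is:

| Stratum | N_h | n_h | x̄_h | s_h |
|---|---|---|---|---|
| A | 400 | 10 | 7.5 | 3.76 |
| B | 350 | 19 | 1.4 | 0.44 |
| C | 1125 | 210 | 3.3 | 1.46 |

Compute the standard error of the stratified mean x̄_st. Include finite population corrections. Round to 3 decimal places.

SE(x̄_st) ≈ 0.257

V̂(x̄_st) = Σ W_h² (1 − n_h/N_h) s_h²/n_h, with W_h = N_h/N and N = 1875:
  stratum A: (400/1875)²·(1 − 10/400)·3.76²/10 = 0.0627332
  stratum B: (350/1875)²·(1 − 19/350)·0.44²/19 = 0.000335773
  stratum C: (1125/1875)²·(1 − 210/1125)·1.46²/210 = 0.00297206
V̂(x̄_st) = 0.0660411
SE(x̄_st) = √0.0660411 = 0.256985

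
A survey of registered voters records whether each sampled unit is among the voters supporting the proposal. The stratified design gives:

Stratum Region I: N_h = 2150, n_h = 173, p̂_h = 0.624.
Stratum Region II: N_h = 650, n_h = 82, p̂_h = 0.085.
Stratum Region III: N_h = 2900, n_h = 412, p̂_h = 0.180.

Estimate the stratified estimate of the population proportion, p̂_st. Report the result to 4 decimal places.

N = 5700; stratum weights W_h = N_h/N.
p̂_st = Σ W_h p̂_h = (2150·0.624 + 650·0.085 + 2900·0.180)/5700 = 0.33664

p̂_st ≈ 0.3366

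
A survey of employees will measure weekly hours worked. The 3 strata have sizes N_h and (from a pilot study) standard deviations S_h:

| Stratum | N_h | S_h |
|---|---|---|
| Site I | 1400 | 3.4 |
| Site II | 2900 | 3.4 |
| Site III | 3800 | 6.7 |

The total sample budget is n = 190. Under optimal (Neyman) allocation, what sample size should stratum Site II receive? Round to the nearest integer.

Neyman allocation: n_h = n · N_h S_h / Σ N_i S_i, with n = 190.
  stratum Site I: N_h·S_h = 1400·3.4 = 4760.00
  stratum Site II: N_h·S_h = 2900·3.4 = 9860.00
  stratum Site III: N_h·S_h = 3800·6.7 = 25460.00
Σ N_h S_h = 40080.00
n for stratum Site II = 190·9860.00/40080.00 = 46.742 → 47

47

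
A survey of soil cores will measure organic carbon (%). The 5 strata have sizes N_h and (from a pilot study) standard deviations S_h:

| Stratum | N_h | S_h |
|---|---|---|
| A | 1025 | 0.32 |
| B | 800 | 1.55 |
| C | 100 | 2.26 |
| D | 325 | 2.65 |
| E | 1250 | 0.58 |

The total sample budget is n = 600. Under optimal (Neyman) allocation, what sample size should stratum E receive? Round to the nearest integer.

129

Neyman allocation: n_h = n · N_h S_h / Σ N_i S_i, with n = 600.
  stratum A: N_h·S_h = 1025·0.32 = 328.00
  stratum B: N_h·S_h = 800·1.55 = 1240.00
  stratum C: N_h·S_h = 100·2.26 = 226.00
  stratum D: N_h·S_h = 325·2.65 = 861.25
  stratum E: N_h·S_h = 1250·0.58 = 725.00
Σ N_h S_h = 3380.25
n for stratum E = 600·725.00/3380.25 = 128.689 → 129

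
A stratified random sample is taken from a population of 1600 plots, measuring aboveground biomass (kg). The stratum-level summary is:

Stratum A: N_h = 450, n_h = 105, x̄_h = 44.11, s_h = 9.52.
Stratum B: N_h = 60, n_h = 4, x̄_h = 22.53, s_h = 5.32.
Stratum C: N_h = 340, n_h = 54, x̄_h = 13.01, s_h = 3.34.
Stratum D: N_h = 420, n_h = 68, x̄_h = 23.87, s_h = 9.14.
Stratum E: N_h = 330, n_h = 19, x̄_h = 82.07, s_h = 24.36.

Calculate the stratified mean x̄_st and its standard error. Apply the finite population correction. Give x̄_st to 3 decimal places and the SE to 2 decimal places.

x̄_st ≈ 39.208, SE ≈ 1.18

x̄_st = Σ W_h x̄_h = (450·44.11 + 60·22.53 + 340·13.01 + 420·23.87 + 330·82.07)/1600 = 39.20825
V̂(x̄_st) = Σ W_h² (1 − n_h/N_h) s_h²/n_h, with W_h = N_h/N and N = 1600:
  stratum A: (450/1600)²·(1 − 105/450)·9.52²/105 = 0.0523451
  stratum B: (60/1600)²·(1 − 4/60)·5.32²/4 = 0.00928673
  stratum C: (340/1600)²·(1 − 54/340)·3.34²/54 = 0.00784701
  stratum D: (420/1600)²·(1 − 68/420)·9.14²/68 = 0.0709472
  stratum E: (330/1600)²·(1 − 19/330)·24.36²/19 = 1.25209
V̂(x̄_st) = 1.39252
SE(x̄_st) = √1.39252 = 1.18005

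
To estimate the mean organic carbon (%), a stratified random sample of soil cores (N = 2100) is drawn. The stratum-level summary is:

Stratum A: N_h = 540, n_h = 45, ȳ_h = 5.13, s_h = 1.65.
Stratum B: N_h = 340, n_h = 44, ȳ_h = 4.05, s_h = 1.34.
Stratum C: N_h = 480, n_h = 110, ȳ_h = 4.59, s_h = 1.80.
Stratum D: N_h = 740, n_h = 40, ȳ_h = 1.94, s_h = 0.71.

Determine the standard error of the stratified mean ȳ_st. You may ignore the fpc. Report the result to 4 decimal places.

SE(ȳ_st) ≈ 0.0904

V̂(ȳ_st) = Σ W_h² s_h²/n_h, with W_h = N_h/N and N = 2100:
  stratum A: (540/2100)²·1.65²/45 = 0.00400041
  stratum B: (340/2100)²·1.34²/44 = 0.00106973
  stratum C: (480/2100)²·1.80²/110 = 0.00153885
  stratum D: (740/2100)²·0.71²/40 = 0.00156488
V̂(ȳ_st) = 0.00817387
SE(ȳ_st) = √0.00817387 = 0.0904095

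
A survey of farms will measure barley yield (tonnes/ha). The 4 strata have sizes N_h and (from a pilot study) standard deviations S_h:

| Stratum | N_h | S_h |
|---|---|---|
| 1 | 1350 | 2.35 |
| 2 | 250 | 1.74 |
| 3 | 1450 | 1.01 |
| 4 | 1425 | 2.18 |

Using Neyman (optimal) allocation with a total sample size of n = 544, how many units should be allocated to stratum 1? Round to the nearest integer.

211

Neyman allocation: n_h = n · N_h S_h / Σ N_i S_i, with n = 544.
  stratum 1: N_h·S_h = 1350·2.35 = 3172.50
  stratum 2: N_h·S_h = 250·1.74 = 435.00
  stratum 3: N_h·S_h = 1450·1.01 = 1464.50
  stratum 4: N_h·S_h = 1425·2.18 = 3106.50
Σ N_h S_h = 8178.50
n for stratum 1 = 544·3172.50/8178.50 = 211.022 → 211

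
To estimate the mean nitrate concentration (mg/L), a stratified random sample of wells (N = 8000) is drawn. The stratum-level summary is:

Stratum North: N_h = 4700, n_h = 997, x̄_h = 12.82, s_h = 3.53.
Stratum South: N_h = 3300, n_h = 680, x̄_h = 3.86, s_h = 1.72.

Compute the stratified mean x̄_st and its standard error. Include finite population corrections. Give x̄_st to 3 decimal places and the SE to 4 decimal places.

x̄_st ≈ 9.124, SE ≈ 0.0631

x̄_st = Σ W_h x̄_h = (4700·12.82 + 3300·3.86)/8000 = 9.12400
V̂(x̄_st) = Σ W_h² (1 − n_h/N_h) s_h²/n_h, with W_h = N_h/N and N = 8000:
  stratum North: (4700/8000)²·(1 − 997/4700)·3.53²/997 = 0.0033988
  stratum South: (3300/8000)²·(1 − 680/3300)·1.72²/680 = 0.000587737
V̂(x̄_st) = 0.00398654
SE(x̄_st) = √0.00398654 = 0.063139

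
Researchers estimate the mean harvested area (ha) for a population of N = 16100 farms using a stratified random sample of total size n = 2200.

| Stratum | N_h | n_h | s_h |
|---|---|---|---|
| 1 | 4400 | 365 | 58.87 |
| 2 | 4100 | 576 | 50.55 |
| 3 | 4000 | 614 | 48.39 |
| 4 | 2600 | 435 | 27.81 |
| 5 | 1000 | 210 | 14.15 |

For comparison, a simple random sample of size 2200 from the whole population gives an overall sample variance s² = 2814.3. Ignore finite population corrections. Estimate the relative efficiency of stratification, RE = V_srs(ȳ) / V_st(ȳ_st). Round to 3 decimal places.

V̂(ȳ_st) = Σ W_h² s_h²/n_h, with W_h = N_h/N and N = 16100:
  stratum 1: (4400/16100)²·58.87²/365 = 0.709167
  stratum 2: (4100/16100)²·50.55²/576 = 0.287697
  stratum 3: (4000/16100)²·48.39²/614 = 0.235403
  stratum 4: (2600/16100)²·27.81²/435 = 0.0463669
  stratum 5: (1000/16100)²·14.15²/210 = 0.00367825
V_st = 1.28231
V_srs = s²/n = 2814.3/2200 = 1.27923
Relative efficiency = V_srs / V_st = 1.27923/1.28231 = 0.9976

RE ≈ 0.998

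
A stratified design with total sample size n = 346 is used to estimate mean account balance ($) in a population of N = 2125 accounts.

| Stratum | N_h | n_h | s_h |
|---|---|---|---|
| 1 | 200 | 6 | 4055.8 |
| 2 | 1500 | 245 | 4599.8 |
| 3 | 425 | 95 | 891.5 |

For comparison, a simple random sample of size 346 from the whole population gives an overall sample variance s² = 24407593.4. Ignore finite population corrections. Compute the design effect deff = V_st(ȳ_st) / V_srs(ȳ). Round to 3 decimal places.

deff ≈ 0.959

V̂(ȳ_st) = Σ W_h² s_h²/n_h, with W_h = N_h/N and N = 2125:
  stratum 1: (200/2125)²·4055.8²/6 = 24285.3
  stratum 2: (1500/2125)²·4599.8²/245 = 43030.5
  stratum 3: (425/2125)²·891.5²/95 = 334.641
V_st = 67650.5
V_srs = s²/n = 24407593.4/346 = 70542.2
deff = V_st / V_srs = 67650.5/70542.2 = 0.9590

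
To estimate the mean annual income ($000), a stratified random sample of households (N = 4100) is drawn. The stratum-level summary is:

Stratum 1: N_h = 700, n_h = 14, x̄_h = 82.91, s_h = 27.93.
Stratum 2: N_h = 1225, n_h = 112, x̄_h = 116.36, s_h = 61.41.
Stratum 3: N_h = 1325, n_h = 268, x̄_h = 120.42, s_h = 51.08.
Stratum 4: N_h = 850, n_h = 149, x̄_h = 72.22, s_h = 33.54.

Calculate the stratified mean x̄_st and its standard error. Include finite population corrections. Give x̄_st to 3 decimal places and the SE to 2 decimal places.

x̄_st = Σ W_h x̄_h = (700·82.91 + 1225·116.36 + 1325·120.42 + 850·72.22)/4100 = 102.81012
V̂(x̄_st) = Σ W_h² (1 − n_h/N_h) s_h²/n_h, with W_h = N_h/N and N = 4100:
  stratum 1: (700/4100)²·(1 − 14/700)·27.93²/14 = 1.59173
  stratum 2: (1225/4100)²·(1 − 112/1225)·61.41²/112 = 2.73101
  stratum 3: (1325/4100)²·(1 − 268/1325)·51.08²/268 = 0.811129
  stratum 4: (850/4100)²·(1 − 149/850)·33.54²/149 = 0.267614
V̂(x̄_st) = 5.40148
SE(x̄_st) = √5.40148 = 2.32411

x̄_st ≈ 102.810, SE ≈ 2.32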